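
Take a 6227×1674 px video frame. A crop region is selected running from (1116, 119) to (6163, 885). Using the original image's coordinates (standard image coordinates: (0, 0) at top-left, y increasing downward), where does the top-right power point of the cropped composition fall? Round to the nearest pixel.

(4481, 374)

Crop width = 6163 − 1116 = 5047 px; one third is 1682.33 px.
Crop height = 885 − 119 = 766 px; one third is 255.33 px.
The top-right point is two-thirds across and one-third down within the crop:
x = 1116 + 2 × 1682.33 ≈ 4481; y = 119 + 1 × 255.33 ≈ 374.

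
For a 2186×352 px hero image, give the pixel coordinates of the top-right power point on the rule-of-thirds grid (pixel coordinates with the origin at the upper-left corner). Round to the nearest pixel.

The top-right point sits two-thirds of the way across and one-third of the way down.
x = 2 × 2186/3 ≈ 1457; y = 1 × 352/3 ≈ 117.

x = 1457 px, y = 117 px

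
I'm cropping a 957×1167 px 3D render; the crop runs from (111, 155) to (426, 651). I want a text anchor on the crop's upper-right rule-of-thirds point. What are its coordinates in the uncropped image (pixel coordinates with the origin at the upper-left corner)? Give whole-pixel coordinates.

Crop width = 426 − 111 = 315 px; one third is 105.00 px.
Crop height = 651 − 155 = 496 px; one third is 165.33 px.
The upper-right point is two-thirds across and one-third down within the crop:
x = 111 + 2 × 105.00 ≈ 321; y = 155 + 1 × 165.33 ≈ 320.

x = 321 px, y = 320 px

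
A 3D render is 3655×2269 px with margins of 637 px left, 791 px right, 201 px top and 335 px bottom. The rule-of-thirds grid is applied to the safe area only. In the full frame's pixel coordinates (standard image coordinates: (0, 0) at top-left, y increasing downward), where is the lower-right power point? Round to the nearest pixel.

Content width = 3655 − 637 − 791 = 2227 px; content height = 2269 − 201 − 335 = 1733 px.
Lower-right is two-thirds across and two-thirds down within the safe area.
x = 637 + 2 × 2227/3 = 637 + 1484.67 ≈ 2122
y = 201 + 2 × 1733/3 = 201 + 1155.33 ≈ 1356

x = 2122 px, y = 1356 px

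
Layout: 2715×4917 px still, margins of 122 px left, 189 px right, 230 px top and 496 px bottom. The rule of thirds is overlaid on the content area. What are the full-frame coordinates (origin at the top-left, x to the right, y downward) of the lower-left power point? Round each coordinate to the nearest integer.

x = 923 px, y = 3024 px

Content width = 2715 − 122 − 189 = 2404 px; content height = 4917 − 230 − 496 = 4191 px.
Lower-left is one-third across and two-thirds down within the content area.
x = 122 + 1 × 2404/3 = 122 + 801.33 ≈ 923
y = 230 + 2 × 4191/3 = 230 + 2794.00 ≈ 3024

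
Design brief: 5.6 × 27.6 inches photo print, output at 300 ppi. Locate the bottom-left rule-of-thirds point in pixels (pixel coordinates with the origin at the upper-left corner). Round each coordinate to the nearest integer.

In pixels the canvas is 5.6 × 300 = 1680 wide and 27.6 × 300 = 8280 tall.
The bottom-left point is one-third across and two-thirds down:
x = 1 × 1680/3 ≈ 560; y = 2 × 8280/3 ≈ 5520.

x = 560 px, y = 5520 px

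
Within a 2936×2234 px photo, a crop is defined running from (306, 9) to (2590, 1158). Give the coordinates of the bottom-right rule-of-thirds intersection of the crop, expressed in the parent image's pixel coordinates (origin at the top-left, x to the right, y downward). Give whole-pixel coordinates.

x = 1829 px, y = 775 px

Crop width = 2590 − 306 = 2284 px; one third is 761.33 px.
Crop height = 1158 − 9 = 1149 px; one third is 383.00 px.
The bottom-right point is two-thirds across and two-thirds down within the crop:
x = 306 + 2 × 761.33 ≈ 1829; y = 9 + 2 × 383.00 ≈ 775.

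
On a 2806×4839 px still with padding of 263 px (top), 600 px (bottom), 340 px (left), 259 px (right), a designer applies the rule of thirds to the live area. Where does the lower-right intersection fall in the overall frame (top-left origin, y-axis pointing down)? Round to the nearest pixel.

x = 1811 px, y = 2914 px

Content width = 2806 − 340 − 259 = 2207 px; content height = 4839 − 263 − 600 = 3976 px.
Lower-right is two-thirds across and two-thirds down within the live area.
x = 340 + 2 × 2207/3 = 340 + 1471.33 ≈ 1811
y = 263 + 2 × 3976/3 = 263 + 2650.67 ≈ 2914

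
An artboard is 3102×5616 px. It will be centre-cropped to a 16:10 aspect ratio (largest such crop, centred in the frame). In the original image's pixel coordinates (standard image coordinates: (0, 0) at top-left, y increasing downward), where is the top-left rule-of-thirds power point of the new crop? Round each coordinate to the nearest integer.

3102/5616 < 16/10, so the 16:10 crop keeps the full width 3102 and trims height to 3102 × 10/16 = 1938.75 px.
Top offset = (5616 − 1938.75)/2 = 1838.62 px; left offset = 0.
Top-left is one-third across and one-third down within the crop:
x = 0.00 + 1 × 3102.00/3 ≈ 1034; y = 1838.62 + 1 × 1938.75/3 ≈ 2485.

(1034, 2485)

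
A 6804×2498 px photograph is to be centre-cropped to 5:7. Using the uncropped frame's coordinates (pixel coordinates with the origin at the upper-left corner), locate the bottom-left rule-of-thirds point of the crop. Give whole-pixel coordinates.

(3105, 1665)

6804/2498 > 5/7, so the 5:7 crop keeps the full height 2498 and trims width to 2498 × 5/7 = 1784.29 px.
Left offset = (6804 − 1784.29)/2 = 2509.86 px; top offset = 0.
Bottom-left is one-third across and two-thirds down within the crop:
x = 2509.86 + 1 × 1784.29/3 ≈ 3105; y = 0.00 + 2 × 2498.00/3 ≈ 1665.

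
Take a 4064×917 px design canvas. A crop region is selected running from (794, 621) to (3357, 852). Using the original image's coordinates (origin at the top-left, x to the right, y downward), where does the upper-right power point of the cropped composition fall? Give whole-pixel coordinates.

x = 2503 px, y = 698 px

Crop width = 3357 − 794 = 2563 px; one third is 854.33 px.
Crop height = 852 − 621 = 231 px; one third is 77.00 px.
The upper-right point is two-thirds across and one-third down within the crop:
x = 794 + 2 × 854.33 ≈ 2503; y = 621 + 1 × 77.00 ≈ 698.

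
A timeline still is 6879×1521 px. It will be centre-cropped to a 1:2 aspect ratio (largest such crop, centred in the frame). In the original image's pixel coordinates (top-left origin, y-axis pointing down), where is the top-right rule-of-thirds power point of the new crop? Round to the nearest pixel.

x = 3566 px, y = 507 px

6879/1521 > 1/2, so the 1:2 crop keeps the full height 1521 and trims width to 1521 × 1/2 = 760.50 px.
Left offset = (6879 − 760.50)/2 = 3059.25 px; top offset = 0.
Top-right is two-thirds across and one-third down within the crop:
x = 3059.25 + 2 × 760.50/3 ≈ 3566; y = 0.00 + 1 × 1521.00/3 ≈ 507.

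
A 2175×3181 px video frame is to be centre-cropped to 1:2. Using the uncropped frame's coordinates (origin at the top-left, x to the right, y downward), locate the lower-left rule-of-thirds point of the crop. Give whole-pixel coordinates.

x = 822 px, y = 2121 px

2175/3181 > 1/2, so the 1:2 crop keeps the full height 3181 and trims width to 3181 × 1/2 = 1590.50 px.
Left offset = (2175 − 1590.50)/2 = 292.25 px; top offset = 0.
Lower-left is one-third across and two-thirds down within the crop:
x = 292.25 + 1 × 1590.50/3 ≈ 822; y = 0.00 + 2 × 3181.00/3 ≈ 2121.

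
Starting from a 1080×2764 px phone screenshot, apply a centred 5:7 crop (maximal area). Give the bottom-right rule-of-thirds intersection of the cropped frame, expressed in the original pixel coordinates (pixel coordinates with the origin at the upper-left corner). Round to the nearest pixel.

(720, 1634)

1080/2764 < 5/7, so the 5:7 crop keeps the full width 1080 and trims height to 1080 × 7/5 = 1512.00 px.
Top offset = (2764 − 1512.00)/2 = 626.00 px; left offset = 0.
Bottom-right is two-thirds across and two-thirds down within the crop:
x = 0.00 + 2 × 1080.00/3 ≈ 720; y = 626.00 + 2 × 1512.00/3 ≈ 1634.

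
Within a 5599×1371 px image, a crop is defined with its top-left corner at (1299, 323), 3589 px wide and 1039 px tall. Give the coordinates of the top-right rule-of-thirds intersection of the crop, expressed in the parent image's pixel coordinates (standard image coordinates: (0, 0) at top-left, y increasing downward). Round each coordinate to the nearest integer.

One third of the crop width 3589 is 1196.33 px.
One third of the crop height 1039 is 346.33 px.
The top-right point is two-thirds across and one-third down within the crop:
x = 1299 + 2 × 1196.33 ≈ 3692; y = 323 + 1 × 346.33 ≈ 669.

x = 3692 px, y = 669 px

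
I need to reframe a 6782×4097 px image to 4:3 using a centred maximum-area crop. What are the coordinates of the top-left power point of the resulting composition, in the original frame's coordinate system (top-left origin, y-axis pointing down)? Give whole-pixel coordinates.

x = 2481 px, y = 1366 px

6782/4097 > 4/3, so the 4:3 crop keeps the full height 4097 and trims width to 4097 × 4/3 = 5462.67 px.
Left offset = (6782 − 5462.67)/2 = 659.67 px; top offset = 0.
Top-left is one-third across and one-third down within the crop:
x = 659.67 + 1 × 5462.67/3 ≈ 2481; y = 0.00 + 1 × 4097.00/3 ≈ 1366.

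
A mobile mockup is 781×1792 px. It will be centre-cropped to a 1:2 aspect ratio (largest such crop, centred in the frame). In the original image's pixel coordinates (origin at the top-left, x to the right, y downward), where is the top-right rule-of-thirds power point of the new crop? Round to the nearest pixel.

781/1792 < 1/2, so the 1:2 crop keeps the full width 781 and trims height to 781 × 2/1 = 1562.00 px.
Top offset = (1792 − 1562.00)/2 = 115.00 px; left offset = 0.
Top-right is two-thirds across and one-third down within the crop:
x = 0.00 + 2 × 781.00/3 ≈ 521; y = 115.00 + 1 × 1562.00/3 ≈ 636.

x = 521 px, y = 636 px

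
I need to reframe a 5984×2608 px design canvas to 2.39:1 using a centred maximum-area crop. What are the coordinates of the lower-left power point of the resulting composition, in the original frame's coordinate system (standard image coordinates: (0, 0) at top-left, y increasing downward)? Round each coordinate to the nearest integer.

5984/2608 < 2.39/1, so the 2.39:1 crop keeps the full width 5984 and trims height to 5984 × 1/2.39 = 2503.77 px.
Top offset = (2608 − 2503.77)/2 = 52.12 px; left offset = 0.
Lower-left is one-third across and two-thirds down within the crop:
x = 0.00 + 1 × 5984.00/3 ≈ 1995; y = 52.12 + 2 × 2503.77/3 ≈ 1721.

(1995, 1721)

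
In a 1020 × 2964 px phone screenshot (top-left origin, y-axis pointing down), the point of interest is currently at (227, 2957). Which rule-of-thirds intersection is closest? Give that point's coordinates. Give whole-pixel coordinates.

(340, 1976)

Third lines: x ∈ {340, 680}, y ∈ {988, 1976}.
227 is closer to x = 340; 2957 is closer to y = 1976.
So the nearest intersection is the lower-left power point.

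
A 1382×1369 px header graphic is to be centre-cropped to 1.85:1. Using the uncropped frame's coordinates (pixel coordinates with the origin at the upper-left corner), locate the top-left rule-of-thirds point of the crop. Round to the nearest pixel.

(461, 560)

1382/1369 < 1.85/1, so the 1.85:1 crop keeps the full width 1382 and trims height to 1382 × 1/1.85 = 747.03 px.
Top offset = (1369 − 747.03)/2 = 310.99 px; left offset = 0.
Top-left is one-third across and one-third down within the crop:
x = 0.00 + 1 × 1382.00/3 ≈ 461; y = 310.99 + 1 × 747.03/3 ≈ 560.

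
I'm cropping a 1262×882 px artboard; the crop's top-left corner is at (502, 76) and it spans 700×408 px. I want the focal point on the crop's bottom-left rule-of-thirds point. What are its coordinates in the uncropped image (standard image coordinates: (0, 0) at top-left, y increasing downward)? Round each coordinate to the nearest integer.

x = 735 px, y = 348 px

One third of the crop width 700 is 233.33 px.
One third of the crop height 408 is 136.00 px.
The bottom-left point is one-third across and two-thirds down within the crop:
x = 502 + 1 × 233.33 ≈ 735; y = 76 + 2 × 136.00 ≈ 348.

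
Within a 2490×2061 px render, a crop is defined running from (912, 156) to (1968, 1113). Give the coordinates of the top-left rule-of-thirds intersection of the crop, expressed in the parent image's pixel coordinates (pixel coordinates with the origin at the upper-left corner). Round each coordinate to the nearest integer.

x = 1264 px, y = 475 px

Crop width = 1968 − 912 = 1056 px; one third is 352.00 px.
Crop height = 1113 − 156 = 957 px; one third is 319.00 px.
The top-left point is one-third across and one-third down within the crop:
x = 912 + 1 × 352.00 ≈ 1264; y = 156 + 1 × 319.00 ≈ 475.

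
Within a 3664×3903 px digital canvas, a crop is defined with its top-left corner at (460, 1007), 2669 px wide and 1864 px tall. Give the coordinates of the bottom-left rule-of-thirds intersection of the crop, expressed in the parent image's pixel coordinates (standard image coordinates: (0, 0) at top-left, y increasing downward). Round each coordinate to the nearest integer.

(1350, 2250)

One third of the crop width 2669 is 889.67 px.
One third of the crop height 1864 is 621.33 px.
The bottom-left point is one-third across and two-thirds down within the crop:
x = 460 + 1 × 889.67 ≈ 1350; y = 1007 + 2 × 621.33 ≈ 2250.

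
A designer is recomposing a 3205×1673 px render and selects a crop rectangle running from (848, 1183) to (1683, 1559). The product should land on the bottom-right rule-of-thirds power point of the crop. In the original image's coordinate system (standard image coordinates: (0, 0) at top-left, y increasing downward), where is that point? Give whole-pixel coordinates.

Crop width = 1683 − 848 = 835 px; one third is 278.33 px.
Crop height = 1559 − 1183 = 376 px; one third is 125.33 px.
The bottom-right point is two-thirds across and two-thirds down within the crop:
x = 848 + 2 × 278.33 ≈ 1405; y = 1183 + 2 × 125.33 ≈ 1434.

x = 1405 px, y = 1434 px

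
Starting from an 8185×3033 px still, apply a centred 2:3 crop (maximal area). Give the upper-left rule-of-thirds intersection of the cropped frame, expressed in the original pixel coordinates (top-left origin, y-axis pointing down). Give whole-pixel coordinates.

8185/3033 > 2/3, so the 2:3 crop keeps the full height 3033 and trims width to 3033 × 2/3 = 2022.00 px.
Left offset = (8185 − 2022.00)/2 = 3081.50 px; top offset = 0.
Upper-left is one-third across and one-third down within the crop:
x = 3081.50 + 1 × 2022.00/3 ≈ 3756; y = 0.00 + 1 × 3033.00/3 ≈ 1011.

(3756, 1011)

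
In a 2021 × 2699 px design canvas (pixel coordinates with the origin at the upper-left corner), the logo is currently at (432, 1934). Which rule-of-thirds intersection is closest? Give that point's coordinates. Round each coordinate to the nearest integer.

Third lines: x ∈ {674, 1347}, y ∈ {900, 1799}.
432 is closer to x = 674; 1934 is closer to y = 1799.
So the nearest intersection is the lower-left power point.

x = 674 px, y = 1799 px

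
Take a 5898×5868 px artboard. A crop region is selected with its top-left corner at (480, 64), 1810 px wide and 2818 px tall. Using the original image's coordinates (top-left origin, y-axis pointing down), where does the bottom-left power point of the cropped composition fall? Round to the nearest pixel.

(1083, 1943)

One third of the crop width 1810 is 603.33 px.
One third of the crop height 2818 is 939.33 px.
The bottom-left point is one-third across and two-thirds down within the crop:
x = 480 + 1 × 603.33 ≈ 1083; y = 64 + 2 × 939.33 ≈ 1943.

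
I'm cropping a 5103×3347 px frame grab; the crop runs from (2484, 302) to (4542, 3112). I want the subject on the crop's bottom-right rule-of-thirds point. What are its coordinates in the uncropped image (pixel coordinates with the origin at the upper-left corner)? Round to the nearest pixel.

Crop width = 4542 − 2484 = 2058 px; one third is 686.00 px.
Crop height = 3112 − 302 = 2810 px; one third is 936.67 px.
The bottom-right point is two-thirds across and two-thirds down within the crop:
x = 2484 + 2 × 686.00 ≈ 3856; y = 302 + 2 × 936.67 ≈ 2175.

x = 3856 px, y = 2175 px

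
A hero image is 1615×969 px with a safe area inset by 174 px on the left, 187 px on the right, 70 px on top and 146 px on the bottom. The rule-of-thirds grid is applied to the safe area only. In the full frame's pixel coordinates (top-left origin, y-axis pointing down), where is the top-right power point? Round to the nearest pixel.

(1010, 321)

Content width = 1615 − 174 − 187 = 1254 px; content height = 969 − 70 − 146 = 753 px.
Top-right is two-thirds across and one-third down within the safe area.
x = 174 + 2 × 1254/3 = 174 + 836.00 ≈ 1010
y = 70 + 1 × 753/3 = 70 + 251.00 ≈ 321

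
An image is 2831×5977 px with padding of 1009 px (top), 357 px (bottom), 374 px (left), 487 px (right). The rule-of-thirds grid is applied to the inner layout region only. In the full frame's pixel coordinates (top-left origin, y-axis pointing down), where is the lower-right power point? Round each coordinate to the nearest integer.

(1687, 4083)

Content width = 2831 − 374 − 487 = 1970 px; content height = 5977 − 1009 − 357 = 4611 px.
Lower-right is two-thirds across and two-thirds down within the inner layout region.
x = 374 + 2 × 1970/3 = 374 + 1313.33 ≈ 1687
y = 1009 + 2 × 4611/3 = 1009 + 3074.00 ≈ 4083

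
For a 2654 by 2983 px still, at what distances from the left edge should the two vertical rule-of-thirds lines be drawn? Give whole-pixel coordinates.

885 px and 1769 px

2654 / 3 = 884.67, so the vertical lines sit at one and two thirds of 2654.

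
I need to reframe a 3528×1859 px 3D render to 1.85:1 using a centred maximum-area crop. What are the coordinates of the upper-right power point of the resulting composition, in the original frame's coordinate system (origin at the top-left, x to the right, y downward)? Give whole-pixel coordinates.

x = 2337 px, y = 620 px

3528/1859 > 1.85/1, so the 1.85:1 crop keeps the full height 1859 and trims width to 1859 × 1.85/1 = 3439.15 px.
Left offset = (3528 − 3439.15)/2 = 44.42 px; top offset = 0.
Upper-right is two-thirds across and one-third down within the crop:
x = 44.42 + 2 × 3439.15/3 ≈ 2337; y = 0.00 + 1 × 1859.00/3 ≈ 620.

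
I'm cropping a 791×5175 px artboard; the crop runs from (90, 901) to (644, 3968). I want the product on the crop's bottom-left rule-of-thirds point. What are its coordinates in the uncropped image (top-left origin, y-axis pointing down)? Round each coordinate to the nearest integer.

x = 275 px, y = 2946 px

Crop width = 644 − 90 = 554 px; one third is 184.67 px.
Crop height = 3968 − 901 = 3067 px; one third is 1022.33 px.
The bottom-left point is one-third across and two-thirds down within the crop:
x = 90 + 1 × 184.67 ≈ 275; y = 901 + 2 × 1022.33 ≈ 2946.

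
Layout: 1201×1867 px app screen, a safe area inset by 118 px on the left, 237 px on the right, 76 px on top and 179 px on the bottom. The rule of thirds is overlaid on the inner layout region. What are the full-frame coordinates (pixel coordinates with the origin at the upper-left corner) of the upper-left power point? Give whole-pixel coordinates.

x = 400 px, y = 613 px

Content width = 1201 − 118 − 237 = 846 px; content height = 1867 − 76 − 179 = 1612 px.
Upper-left is one-third across and one-third down within the inner layout region.
x = 118 + 1 × 846/3 = 118 + 282.00 ≈ 400
y = 76 + 1 × 1612/3 = 76 + 537.33 ≈ 613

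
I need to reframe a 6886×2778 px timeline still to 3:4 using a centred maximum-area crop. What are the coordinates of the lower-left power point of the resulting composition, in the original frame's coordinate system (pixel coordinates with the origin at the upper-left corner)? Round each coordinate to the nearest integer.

6886/2778 > 3/4, so the 3:4 crop keeps the full height 2778 and trims width to 2778 × 3/4 = 2083.50 px.
Left offset = (6886 − 2083.50)/2 = 2401.25 px; top offset = 0.
Lower-left is one-third across and two-thirds down within the crop:
x = 2401.25 + 1 × 2083.50/3 ≈ 3096; y = 0.00 + 2 × 2778.00/3 ≈ 1852.

(3096, 1852)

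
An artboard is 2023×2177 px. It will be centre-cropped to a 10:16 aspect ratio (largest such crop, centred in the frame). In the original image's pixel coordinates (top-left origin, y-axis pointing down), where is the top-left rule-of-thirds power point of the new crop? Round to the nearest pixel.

x = 785 px, y = 726 px

2023/2177 > 10/16, so the 10:16 crop keeps the full height 2177 and trims width to 2177 × 10/16 = 1360.62 px.
Left offset = (2023 − 1360.62)/2 = 331.19 px; top offset = 0.
Top-left is one-third across and one-third down within the crop:
x = 331.19 + 1 × 1360.62/3 ≈ 785; y = 0.00 + 1 × 2177.00/3 ≈ 726.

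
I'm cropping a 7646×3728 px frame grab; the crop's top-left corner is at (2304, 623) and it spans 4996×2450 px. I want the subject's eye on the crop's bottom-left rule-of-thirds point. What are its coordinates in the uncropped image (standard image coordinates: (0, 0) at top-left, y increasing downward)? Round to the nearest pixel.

x = 3969 px, y = 2256 px

One third of the crop width 4996 is 1665.33 px.
One third of the crop height 2450 is 816.67 px.
The bottom-left point is one-third across and two-thirds down within the crop:
x = 2304 + 1 × 1665.33 ≈ 3969; y = 623 + 2 × 816.67 ≈ 2256.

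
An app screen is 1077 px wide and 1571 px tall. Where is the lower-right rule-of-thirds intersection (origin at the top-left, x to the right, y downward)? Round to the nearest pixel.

The lower-right point sits two-thirds of the way across and two-thirds of the way down.
x = 2 × 1077/3 ≈ 718; y = 2 × 1571/3 ≈ 1047.

x = 718 px, y = 1047 px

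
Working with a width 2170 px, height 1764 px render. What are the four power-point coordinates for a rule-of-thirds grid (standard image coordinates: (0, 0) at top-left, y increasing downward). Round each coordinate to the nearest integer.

One third of 2170 is 723.33; one third of 1764 is 588.
Vertical third lines at x = 723 and x = 1447; horizontal third lines at y = 588 and y = 1176.

(723, 588), (1447, 588), (723, 1176), (1447, 1176)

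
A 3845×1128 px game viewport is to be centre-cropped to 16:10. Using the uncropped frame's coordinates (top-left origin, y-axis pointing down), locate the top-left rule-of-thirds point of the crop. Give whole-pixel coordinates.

3845/1128 > 16/10, so the 16:10 crop keeps the full height 1128 and trims width to 1128 × 16/10 = 1804.80 px.
Left offset = (3845 − 1804.80)/2 = 1020.10 px; top offset = 0.
Top-left is one-third across and one-third down within the crop:
x = 1020.10 + 1 × 1804.80/3 ≈ 1622; y = 0.00 + 1 × 1128.00/3 ≈ 376.

(1622, 376)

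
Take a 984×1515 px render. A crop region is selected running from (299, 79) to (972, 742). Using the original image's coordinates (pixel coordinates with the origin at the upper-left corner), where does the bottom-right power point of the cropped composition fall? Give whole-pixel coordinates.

x = 748 px, y = 521 px

Crop width = 972 − 299 = 673 px; one third is 224.33 px.
Crop height = 742 − 79 = 663 px; one third is 221.00 px.
The bottom-right point is two-thirds across and two-thirds down within the crop:
x = 299 + 2 × 224.33 ≈ 748; y = 79 + 2 × 221.00 ≈ 521.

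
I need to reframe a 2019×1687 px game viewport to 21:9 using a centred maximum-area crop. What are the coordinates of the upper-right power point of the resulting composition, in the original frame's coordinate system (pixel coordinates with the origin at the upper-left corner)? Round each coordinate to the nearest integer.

x = 1346 px, y = 699 px

2019/1687 < 21/9, so the 21:9 crop keeps the full width 2019 and trims height to 2019 × 9/21 = 865.29 px.
Top offset = (1687 − 865.29)/2 = 410.86 px; left offset = 0.
Upper-right is two-thirds across and one-third down within the crop:
x = 0.00 + 2 × 2019.00/3 ≈ 1346; y = 410.86 + 1 × 865.29/3 ≈ 699.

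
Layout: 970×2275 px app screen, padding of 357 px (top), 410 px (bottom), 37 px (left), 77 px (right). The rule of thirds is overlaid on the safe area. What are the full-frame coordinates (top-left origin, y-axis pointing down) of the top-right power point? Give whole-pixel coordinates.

(608, 860)

Content width = 970 − 37 − 77 = 856 px; content height = 2275 − 357 − 410 = 1508 px.
Top-right is two-thirds across and one-third down within the safe area.
x = 37 + 2 × 856/3 = 37 + 570.67 ≈ 608
y = 357 + 1 × 1508/3 = 357 + 502.67 ≈ 860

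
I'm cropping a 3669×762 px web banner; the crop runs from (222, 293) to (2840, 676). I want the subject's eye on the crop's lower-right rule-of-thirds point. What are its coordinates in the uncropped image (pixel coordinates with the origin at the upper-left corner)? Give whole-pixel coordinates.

x = 1967 px, y = 548 px

Crop width = 2840 − 222 = 2618 px; one third is 872.67 px.
Crop height = 676 − 293 = 383 px; one third is 127.67 px.
The lower-right point is two-thirds across and two-thirds down within the crop:
x = 222 + 2 × 872.67 ≈ 1967; y = 293 + 2 × 127.67 ≈ 548.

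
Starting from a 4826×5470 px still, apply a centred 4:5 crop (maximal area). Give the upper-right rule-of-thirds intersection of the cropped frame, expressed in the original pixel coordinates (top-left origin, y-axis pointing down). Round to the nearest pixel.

x = 3142 px, y = 1823 px

4826/5470 > 4/5, so the 4:5 crop keeps the full height 5470 and trims width to 5470 × 4/5 = 4376.00 px.
Left offset = (4826 − 4376.00)/2 = 225.00 px; top offset = 0.
Upper-right is two-thirds across and one-third down within the crop:
x = 225.00 + 2 × 4376.00/3 ≈ 3142; y = 0.00 + 1 × 5470.00/3 ≈ 1823.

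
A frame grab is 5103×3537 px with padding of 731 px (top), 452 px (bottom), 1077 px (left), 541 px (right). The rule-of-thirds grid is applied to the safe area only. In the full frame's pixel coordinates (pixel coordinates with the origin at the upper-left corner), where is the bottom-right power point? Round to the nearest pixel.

Content width = 5103 − 1077 − 541 = 3485 px; content height = 3537 − 731 − 452 = 2354 px.
Bottom-right is two-thirds across and two-thirds down within the safe area.
x = 1077 + 2 × 3485/3 = 1077 + 2323.33 ≈ 3400
y = 731 + 2 × 2354/3 = 731 + 1569.33 ≈ 2300

(3400, 2300)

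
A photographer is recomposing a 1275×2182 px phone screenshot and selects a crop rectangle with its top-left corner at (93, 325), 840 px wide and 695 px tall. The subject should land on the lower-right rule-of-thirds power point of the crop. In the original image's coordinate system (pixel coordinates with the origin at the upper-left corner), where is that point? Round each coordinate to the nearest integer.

One third of the crop width 840 is 280.00 px.
One third of the crop height 695 is 231.67 px.
The lower-right point is two-thirds across and two-thirds down within the crop:
x = 93 + 2 × 280.00 ≈ 653; y = 325 + 2 × 231.67 ≈ 788.

x = 653 px, y = 788 px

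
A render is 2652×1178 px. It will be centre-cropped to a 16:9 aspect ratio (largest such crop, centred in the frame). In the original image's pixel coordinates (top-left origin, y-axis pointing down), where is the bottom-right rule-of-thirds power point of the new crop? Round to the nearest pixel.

2652/1178 > 16/9, so the 16:9 crop keeps the full height 1178 and trims width to 1178 × 16/9 = 2094.22 px.
Left offset = (2652 − 2094.22)/2 = 278.89 px; top offset = 0.
Bottom-right is two-thirds across and two-thirds down within the crop:
x = 278.89 + 2 × 2094.22/3 ≈ 1675; y = 0.00 + 2 × 1178.00/3 ≈ 785.

x = 1675 px, y = 785 px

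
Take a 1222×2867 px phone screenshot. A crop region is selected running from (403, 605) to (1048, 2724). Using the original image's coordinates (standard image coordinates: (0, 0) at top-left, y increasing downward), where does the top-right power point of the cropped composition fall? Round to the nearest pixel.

Crop width = 1048 − 403 = 645 px; one third is 215.00 px.
Crop height = 2724 − 605 = 2119 px; one third is 706.33 px.
The top-right point is two-thirds across and one-third down within the crop:
x = 403 + 2 × 215.00 ≈ 833; y = 605 + 1 × 706.33 ≈ 1311.

x = 833 px, y = 1311 px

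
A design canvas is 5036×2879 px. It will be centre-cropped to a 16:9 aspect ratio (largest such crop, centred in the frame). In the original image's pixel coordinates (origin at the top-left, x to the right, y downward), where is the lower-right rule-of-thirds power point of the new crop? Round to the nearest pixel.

(3357, 1912)

5036/2879 < 16/9, so the 16:9 crop keeps the full width 5036 and trims height to 5036 × 9/16 = 2832.75 px.
Top offset = (2879 − 2832.75)/2 = 23.12 px; left offset = 0.
Lower-right is two-thirds across and two-thirds down within the crop:
x = 0.00 + 2 × 5036.00/3 ≈ 3357; y = 23.12 + 2 × 2832.75/3 ≈ 1912.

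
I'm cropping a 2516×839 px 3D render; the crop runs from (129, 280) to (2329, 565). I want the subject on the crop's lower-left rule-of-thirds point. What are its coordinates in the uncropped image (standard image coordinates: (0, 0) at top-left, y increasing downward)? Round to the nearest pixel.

x = 862 px, y = 470 px

Crop width = 2329 − 129 = 2200 px; one third is 733.33 px.
Crop height = 565 − 280 = 285 px; one third is 95.00 px.
The lower-left point is one-third across and two-thirds down within the crop:
x = 129 + 1 × 733.33 ≈ 862; y = 280 + 2 × 95.00 ≈ 470.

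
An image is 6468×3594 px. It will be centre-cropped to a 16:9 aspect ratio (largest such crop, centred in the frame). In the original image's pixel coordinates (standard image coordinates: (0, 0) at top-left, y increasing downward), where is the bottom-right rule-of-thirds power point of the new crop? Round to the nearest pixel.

(4299, 2396)

6468/3594 > 16/9, so the 16:9 crop keeps the full height 3594 and trims width to 3594 × 16/9 = 6389.33 px.
Left offset = (6468 − 6389.33)/2 = 39.33 px; top offset = 0.
Bottom-right is two-thirds across and two-thirds down within the crop:
x = 39.33 + 2 × 6389.33/3 ≈ 4299; y = 0.00 + 2 × 3594.00/3 ≈ 2396.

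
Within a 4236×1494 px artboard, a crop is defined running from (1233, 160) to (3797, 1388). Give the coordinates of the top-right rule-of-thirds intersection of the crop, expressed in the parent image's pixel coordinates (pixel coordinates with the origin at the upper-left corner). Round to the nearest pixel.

Crop width = 3797 − 1233 = 2564 px; one third is 854.67 px.
Crop height = 1388 − 160 = 1228 px; one third is 409.33 px.
The top-right point is two-thirds across and one-third down within the crop:
x = 1233 + 2 × 854.67 ≈ 2942; y = 160 + 1 × 409.33 ≈ 569.

x = 2942 px, y = 569 px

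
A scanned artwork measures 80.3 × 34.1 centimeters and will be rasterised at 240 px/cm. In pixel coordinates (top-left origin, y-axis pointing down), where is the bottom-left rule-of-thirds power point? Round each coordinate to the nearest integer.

In pixels the canvas is 80.3 × 240 = 19272 wide and 34.1 × 240 = 8184 tall.
The bottom-left point is one-third across and two-thirds down:
x = 1 × 19272/3 ≈ 6424; y = 2 × 8184/3 ≈ 5456.

x = 6424 px, y = 5456 px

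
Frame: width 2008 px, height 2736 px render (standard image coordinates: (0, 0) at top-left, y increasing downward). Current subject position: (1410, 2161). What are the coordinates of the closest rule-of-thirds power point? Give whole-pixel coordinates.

(1339, 1824)

Third lines: x ∈ {669, 1339}, y ∈ {912, 1824}.
1410 is closer to x = 1339; 2161 is closer to y = 1824.
So the nearest intersection is the lower-right power point.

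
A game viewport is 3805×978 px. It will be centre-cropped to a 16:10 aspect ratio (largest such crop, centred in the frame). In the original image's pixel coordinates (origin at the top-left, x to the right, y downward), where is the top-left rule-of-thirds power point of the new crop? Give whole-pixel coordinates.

x = 1642 px, y = 326 px

3805/978 > 16/10, so the 16:10 crop keeps the full height 978 and trims width to 978 × 16/10 = 1564.80 px.
Left offset = (3805 − 1564.80)/2 = 1120.10 px; top offset = 0.
Top-left is one-third across and one-third down within the crop:
x = 1120.10 + 1 × 1564.80/3 ≈ 1642; y = 0.00 + 1 × 978.00/3 ≈ 326.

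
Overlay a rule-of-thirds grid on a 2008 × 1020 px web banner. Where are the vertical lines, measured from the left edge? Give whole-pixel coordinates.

669 px and 1339 px

2008 / 3 = 669.33, so the vertical lines sit at one and two thirds of 2008.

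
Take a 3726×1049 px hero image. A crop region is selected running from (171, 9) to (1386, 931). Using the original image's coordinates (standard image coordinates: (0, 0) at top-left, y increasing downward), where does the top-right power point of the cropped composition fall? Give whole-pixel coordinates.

x = 981 px, y = 316 px

Crop width = 1386 − 171 = 1215 px; one third is 405.00 px.
Crop height = 931 − 9 = 922 px; one third is 307.33 px.
The top-right point is two-thirds across and one-third down within the crop:
x = 171 + 2 × 405.00 ≈ 981; y = 9 + 1 × 307.33 ≈ 316.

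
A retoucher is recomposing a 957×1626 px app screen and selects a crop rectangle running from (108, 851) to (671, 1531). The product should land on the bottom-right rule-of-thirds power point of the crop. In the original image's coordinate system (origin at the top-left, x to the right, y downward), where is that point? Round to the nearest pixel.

Crop width = 671 − 108 = 563 px; one third is 187.67 px.
Crop height = 1531 − 851 = 680 px; one third is 226.67 px.
The bottom-right point is two-thirds across and two-thirds down within the crop:
x = 108 + 2 × 187.67 ≈ 483; y = 851 + 2 × 226.67 ≈ 1304.

x = 483 px, y = 1304 px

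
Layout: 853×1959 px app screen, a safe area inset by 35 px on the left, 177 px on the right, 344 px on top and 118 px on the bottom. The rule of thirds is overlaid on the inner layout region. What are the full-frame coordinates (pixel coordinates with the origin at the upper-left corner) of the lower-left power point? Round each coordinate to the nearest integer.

(249, 1342)

Content width = 853 − 35 − 177 = 641 px; content height = 1959 − 344 − 118 = 1497 px.
Lower-left is one-third across and two-thirds down within the inner layout region.
x = 35 + 1 × 641/3 = 35 + 213.67 ≈ 249
y = 344 + 2 × 1497/3 = 344 + 998.00 ≈ 1342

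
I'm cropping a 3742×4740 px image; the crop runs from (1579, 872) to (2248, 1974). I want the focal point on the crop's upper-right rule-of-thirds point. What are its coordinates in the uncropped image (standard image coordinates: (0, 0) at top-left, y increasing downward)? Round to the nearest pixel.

x = 2025 px, y = 1239 px

Crop width = 2248 − 1579 = 669 px; one third is 223.00 px.
Crop height = 1974 − 872 = 1102 px; one third is 367.33 px.
The upper-right point is two-thirds across and one-third down within the crop:
x = 1579 + 2 × 223.00 ≈ 2025; y = 872 + 1 × 367.33 ≈ 1239.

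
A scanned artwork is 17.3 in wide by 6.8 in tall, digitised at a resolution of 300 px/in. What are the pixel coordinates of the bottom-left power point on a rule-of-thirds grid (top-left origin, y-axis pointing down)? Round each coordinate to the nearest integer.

In pixels the canvas is 17.3 × 300 = 5190 wide and 6.8 × 300 = 2040 tall.
The bottom-left point is one-third across and two-thirds down:
x = 1 × 5190/3 ≈ 1730; y = 2 × 2040/3 ≈ 1360.

(1730, 1360)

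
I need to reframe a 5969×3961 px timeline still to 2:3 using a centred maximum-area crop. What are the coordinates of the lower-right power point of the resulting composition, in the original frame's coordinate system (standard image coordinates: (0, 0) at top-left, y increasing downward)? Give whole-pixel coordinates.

5969/3961 > 2/3, so the 2:3 crop keeps the full height 3961 and trims width to 3961 × 2/3 = 2640.67 px.
Left offset = (5969 − 2640.67)/2 = 1664.17 px; top offset = 0.
Lower-right is two-thirds across and two-thirds down within the crop:
x = 1664.17 + 2 × 2640.67/3 ≈ 3425; y = 0.00 + 2 × 3961.00/3 ≈ 2641.

x = 3425 px, y = 2641 px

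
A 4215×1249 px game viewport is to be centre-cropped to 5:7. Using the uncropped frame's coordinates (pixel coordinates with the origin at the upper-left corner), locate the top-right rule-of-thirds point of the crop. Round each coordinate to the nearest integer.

4215/1249 > 5/7, so the 5:7 crop keeps the full height 1249 and trims width to 1249 × 5/7 = 892.14 px.
Left offset = (4215 − 892.14)/2 = 1661.43 px; top offset = 0.
Top-right is two-thirds across and one-third down within the crop:
x = 1661.43 + 2 × 892.14/3 ≈ 2256; y = 0.00 + 1 × 1249.00/3 ≈ 416.

x = 2256 px, y = 416 px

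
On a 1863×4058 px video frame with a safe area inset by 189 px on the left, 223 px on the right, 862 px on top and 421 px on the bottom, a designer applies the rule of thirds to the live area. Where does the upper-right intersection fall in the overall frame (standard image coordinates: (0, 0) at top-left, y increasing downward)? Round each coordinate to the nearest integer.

Content width = 1863 − 189 − 223 = 1451 px; content height = 4058 − 862 − 421 = 2775 px.
Upper-right is two-thirds across and one-third down within the live area.
x = 189 + 2 × 1451/3 = 189 + 967.33 ≈ 1156
y = 862 + 1 × 2775/3 = 862 + 925.00 ≈ 1787

(1156, 1787)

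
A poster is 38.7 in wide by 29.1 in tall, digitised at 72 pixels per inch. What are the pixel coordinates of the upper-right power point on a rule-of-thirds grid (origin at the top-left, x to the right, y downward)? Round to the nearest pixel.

In pixels the canvas is 38.7 × 72 = 2786.4 wide and 29.1 × 72 = 2095.2 tall.
The upper-right point is two-thirds across and one-third down:
x = 2 × 2786.4/3 ≈ 1858; y = 1 × 2095.2/3 ≈ 698.

x = 1858 px, y = 698 px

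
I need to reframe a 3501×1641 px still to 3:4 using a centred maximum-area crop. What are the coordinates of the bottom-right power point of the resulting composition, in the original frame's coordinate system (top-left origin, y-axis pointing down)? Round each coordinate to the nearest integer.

(1956, 1094)

3501/1641 > 3/4, so the 3:4 crop keeps the full height 1641 and trims width to 1641 × 3/4 = 1230.75 px.
Left offset = (3501 − 1230.75)/2 = 1135.12 px; top offset = 0.
Bottom-right is two-thirds across and two-thirds down within the crop:
x = 1135.12 + 2 × 1230.75/3 ≈ 1956; y = 0.00 + 2 × 1641.00/3 ≈ 1094.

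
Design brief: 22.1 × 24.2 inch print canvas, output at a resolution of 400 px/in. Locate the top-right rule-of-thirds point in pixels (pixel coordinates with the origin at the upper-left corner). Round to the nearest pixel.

In pixels the canvas is 22.1 × 400 = 8840 wide and 24.2 × 400 = 9680 tall.
The top-right point is two-thirds across and one-third down:
x = 2 × 8840/3 ≈ 5893; y = 1 × 9680/3 ≈ 3227.

(5893, 3227)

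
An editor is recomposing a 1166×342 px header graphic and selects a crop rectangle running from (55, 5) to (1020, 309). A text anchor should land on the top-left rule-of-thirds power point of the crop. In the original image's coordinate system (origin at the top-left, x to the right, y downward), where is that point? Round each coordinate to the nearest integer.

(377, 106)

Crop width = 1020 − 55 = 965 px; one third is 321.67 px.
Crop height = 309 − 5 = 304 px; one third is 101.33 px.
The top-left point is one-third across and one-third down within the crop:
x = 55 + 1 × 321.67 ≈ 377; y = 5 + 1 × 101.33 ≈ 106.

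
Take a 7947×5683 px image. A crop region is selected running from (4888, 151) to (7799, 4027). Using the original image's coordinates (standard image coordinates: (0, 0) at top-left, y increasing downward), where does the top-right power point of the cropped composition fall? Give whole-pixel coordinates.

x = 6829 px, y = 1443 px

Crop width = 7799 − 4888 = 2911 px; one third is 970.33 px.
Crop height = 4027 − 151 = 3876 px; one third is 1292.00 px.
The top-right point is two-thirds across and one-third down within the crop:
x = 4888 + 2 × 970.33 ≈ 6829; y = 151 + 1 × 1292.00 ≈ 1443.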